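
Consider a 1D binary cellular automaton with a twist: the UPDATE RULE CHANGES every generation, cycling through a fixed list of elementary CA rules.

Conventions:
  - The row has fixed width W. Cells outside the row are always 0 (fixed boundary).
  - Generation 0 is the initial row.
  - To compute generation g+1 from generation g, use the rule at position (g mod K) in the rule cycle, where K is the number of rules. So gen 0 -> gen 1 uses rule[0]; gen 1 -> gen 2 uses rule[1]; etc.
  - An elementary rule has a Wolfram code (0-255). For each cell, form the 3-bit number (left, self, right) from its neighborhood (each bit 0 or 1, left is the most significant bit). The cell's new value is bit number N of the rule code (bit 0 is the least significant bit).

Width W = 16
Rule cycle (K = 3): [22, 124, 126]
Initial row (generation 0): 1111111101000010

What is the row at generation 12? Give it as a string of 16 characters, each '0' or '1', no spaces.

Gen 0: 1111111101000010
Gen 1 (rule 22): 0000000001100111
Gen 2 (rule 124): 0000000001110101
Gen 3 (rule 126): 0000000011011111
Gen 4 (rule 22): 0000000100000000
Gen 5 (rule 124): 0000000110000000
Gen 6 (rule 126): 0000001111000000
Gen 7 (rule 22): 0000010000100000
Gen 8 (rule 124): 0000011000110000
Gen 9 (rule 126): 0000111101111000
Gen 10 (rule 22): 0001000000000100
Gen 11 (rule 124): 0001100000000110
Gen 12 (rule 126): 0011110000001111

Answer: 0011110000001111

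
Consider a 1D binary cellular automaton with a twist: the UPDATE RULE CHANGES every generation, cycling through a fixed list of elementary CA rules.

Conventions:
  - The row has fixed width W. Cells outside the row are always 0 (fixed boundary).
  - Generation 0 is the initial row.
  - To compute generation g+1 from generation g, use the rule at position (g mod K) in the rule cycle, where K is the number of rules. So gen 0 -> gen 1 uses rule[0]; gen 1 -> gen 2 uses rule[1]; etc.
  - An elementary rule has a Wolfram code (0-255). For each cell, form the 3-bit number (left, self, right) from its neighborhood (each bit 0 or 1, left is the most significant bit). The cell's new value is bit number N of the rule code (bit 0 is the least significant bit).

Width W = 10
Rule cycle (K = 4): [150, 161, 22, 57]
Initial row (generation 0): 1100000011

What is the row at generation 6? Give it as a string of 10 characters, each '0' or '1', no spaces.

Gen 0: 1100000011
Gen 1 (rule 150): 0010000100
Gen 2 (rule 161): 1000110001
Gen 3 (rule 22): 1101001011
Gen 4 (rule 57): 1010100110
Gen 5 (rule 150): 1010111001
Gen 6 (rule 161): 0101010000

Answer: 0101010000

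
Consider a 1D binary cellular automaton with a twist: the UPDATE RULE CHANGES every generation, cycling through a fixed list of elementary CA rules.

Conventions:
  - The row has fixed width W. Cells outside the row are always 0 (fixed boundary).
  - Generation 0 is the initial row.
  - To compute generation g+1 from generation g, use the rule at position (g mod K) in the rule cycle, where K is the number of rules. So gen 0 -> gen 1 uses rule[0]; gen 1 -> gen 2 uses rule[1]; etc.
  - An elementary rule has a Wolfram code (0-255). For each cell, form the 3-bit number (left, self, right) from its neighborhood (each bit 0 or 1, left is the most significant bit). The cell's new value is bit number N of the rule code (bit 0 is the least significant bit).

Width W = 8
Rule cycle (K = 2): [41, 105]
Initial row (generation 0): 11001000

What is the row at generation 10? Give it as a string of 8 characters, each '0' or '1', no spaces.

Answer: 01001111

Derivation:
Gen 0: 11001000
Gen 1 (rule 41): 10000011
Gen 2 (rule 105): 00111011
Gen 3 (rule 41): 10100110
Gen 4 (rule 105): 01000110
Gen 5 (rule 41): 00010100
Gen 6 (rule 105): 11001001
Gen 7 (rule 41): 10000000
Gen 8 (rule 105): 00111111
Gen 9 (rule 41): 10100000
Gen 10 (rule 105): 01001111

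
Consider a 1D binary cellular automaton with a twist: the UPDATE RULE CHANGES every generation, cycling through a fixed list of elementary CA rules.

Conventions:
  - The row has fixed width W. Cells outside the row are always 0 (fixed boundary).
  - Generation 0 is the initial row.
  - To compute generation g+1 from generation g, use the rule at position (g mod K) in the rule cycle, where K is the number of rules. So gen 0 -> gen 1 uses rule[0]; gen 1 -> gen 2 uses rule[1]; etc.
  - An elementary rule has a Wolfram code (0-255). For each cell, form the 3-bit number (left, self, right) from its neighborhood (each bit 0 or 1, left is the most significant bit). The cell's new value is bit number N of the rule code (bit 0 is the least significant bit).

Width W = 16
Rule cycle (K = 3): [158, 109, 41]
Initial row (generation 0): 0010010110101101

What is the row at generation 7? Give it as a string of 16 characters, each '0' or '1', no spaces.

Gen 0: 0010010110101101
Gen 1 (rule 158): 0111110100101001
Gen 2 (rule 109): 0100011100111001
Gen 3 (rule 41): 0001010000100000
Gen 4 (rule 158): 0011011001110000
Gen 5 (rule 109): 1011111001010111
Gen 6 (rule 41): 0110000000101100
Gen 7 (rule 158): 1101000001101010

Answer: 1101000001101010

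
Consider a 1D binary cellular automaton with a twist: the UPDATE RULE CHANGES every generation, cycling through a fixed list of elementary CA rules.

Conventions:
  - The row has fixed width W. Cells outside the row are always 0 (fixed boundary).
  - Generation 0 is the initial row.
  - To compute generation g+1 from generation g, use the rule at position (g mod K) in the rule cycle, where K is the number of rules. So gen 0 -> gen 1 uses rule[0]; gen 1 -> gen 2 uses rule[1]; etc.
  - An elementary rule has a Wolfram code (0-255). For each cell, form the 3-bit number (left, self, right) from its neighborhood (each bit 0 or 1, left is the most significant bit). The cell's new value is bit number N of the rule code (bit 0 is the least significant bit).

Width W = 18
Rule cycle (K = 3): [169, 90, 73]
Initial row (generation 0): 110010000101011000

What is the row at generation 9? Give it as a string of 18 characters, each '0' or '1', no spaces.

Answer: 110100010111000111

Derivation:
Gen 0: 110010000101011000
Gen 1 (rule 169): 100000110010110011
Gen 2 (rule 90): 010001111100111111
Gen 3 (rule 73): 000101000100100001
Gen 4 (rule 169): 110010010000001100
Gen 5 (rule 90): 111101101000011110
Gen 6 (rule 73): 100101100011010010
Gen 7 (rule 169): 000011001010100000
Gen 8 (rule 90): 000111110000010000
Gen 9 (rule 73): 110100010111000111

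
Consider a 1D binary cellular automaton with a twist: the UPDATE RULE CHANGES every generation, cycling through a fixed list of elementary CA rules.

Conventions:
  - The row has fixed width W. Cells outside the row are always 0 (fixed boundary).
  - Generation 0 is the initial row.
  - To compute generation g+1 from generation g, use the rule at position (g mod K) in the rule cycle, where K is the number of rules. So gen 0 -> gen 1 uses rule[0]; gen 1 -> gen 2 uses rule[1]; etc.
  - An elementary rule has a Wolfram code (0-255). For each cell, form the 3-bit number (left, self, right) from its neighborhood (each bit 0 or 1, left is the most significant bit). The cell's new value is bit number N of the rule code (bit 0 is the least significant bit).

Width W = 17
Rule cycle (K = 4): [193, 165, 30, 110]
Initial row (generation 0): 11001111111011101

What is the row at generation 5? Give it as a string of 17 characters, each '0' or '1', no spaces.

Answer: 01110000001010011

Derivation:
Gen 0: 11001111111011101
Gen 1 (rule 193): 01000111111001100
Gen 2 (rule 165): 01010011110000001
Gen 3 (rule 30): 11011110001000011
Gen 4 (rule 110): 11110010011000111
Gen 5 (rule 193): 01110000001010011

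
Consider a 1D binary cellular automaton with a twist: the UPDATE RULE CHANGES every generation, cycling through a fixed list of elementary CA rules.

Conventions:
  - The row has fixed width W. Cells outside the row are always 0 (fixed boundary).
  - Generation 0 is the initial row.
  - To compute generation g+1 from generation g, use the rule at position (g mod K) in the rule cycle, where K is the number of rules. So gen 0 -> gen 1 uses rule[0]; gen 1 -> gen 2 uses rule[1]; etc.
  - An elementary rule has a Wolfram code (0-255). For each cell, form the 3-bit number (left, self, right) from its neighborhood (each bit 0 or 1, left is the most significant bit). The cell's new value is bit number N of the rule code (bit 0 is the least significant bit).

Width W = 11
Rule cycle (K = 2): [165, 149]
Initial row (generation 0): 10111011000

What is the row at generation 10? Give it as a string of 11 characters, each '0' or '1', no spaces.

Gen 0: 10111011000
Gen 1 (rule 165): 11010100011
Gen 2 (rule 149): 00010111000
Gen 3 (rule 165): 11011010011
Gen 4 (rule 149): 00000011000
Gen 5 (rule 165): 11111000011
Gen 6 (rule 149): 01110111000
Gen 7 (rule 165): 00101010011
Gen 8 (rule 149): 10101011000
Gen 9 (rule 165): 11111100011
Gen 10 (rule 149): 01111011000

Answer: 01111011000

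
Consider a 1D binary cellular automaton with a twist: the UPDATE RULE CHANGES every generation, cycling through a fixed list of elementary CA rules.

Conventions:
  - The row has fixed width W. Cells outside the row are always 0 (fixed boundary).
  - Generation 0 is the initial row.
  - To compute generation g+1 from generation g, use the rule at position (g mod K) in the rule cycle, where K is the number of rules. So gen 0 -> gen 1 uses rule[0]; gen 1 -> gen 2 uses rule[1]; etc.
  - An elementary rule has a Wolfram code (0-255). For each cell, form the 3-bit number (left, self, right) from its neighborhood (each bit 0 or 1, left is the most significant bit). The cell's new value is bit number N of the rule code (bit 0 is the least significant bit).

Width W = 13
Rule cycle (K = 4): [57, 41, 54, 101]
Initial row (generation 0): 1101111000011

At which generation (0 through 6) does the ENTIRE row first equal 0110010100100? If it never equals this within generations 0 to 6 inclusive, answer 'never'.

Answer: 2

Derivation:
Gen 0: 1101111000011
Gen 1 (rule 57): 1011000111010
Gen 2 (rule 41): 0110010100100
Gen 3 (rule 54): 1001111111110
Gen 4 (rule 101): 1000000000010
Gen 5 (rule 57): 0111111111001
Gen 6 (rule 41): 0100000000000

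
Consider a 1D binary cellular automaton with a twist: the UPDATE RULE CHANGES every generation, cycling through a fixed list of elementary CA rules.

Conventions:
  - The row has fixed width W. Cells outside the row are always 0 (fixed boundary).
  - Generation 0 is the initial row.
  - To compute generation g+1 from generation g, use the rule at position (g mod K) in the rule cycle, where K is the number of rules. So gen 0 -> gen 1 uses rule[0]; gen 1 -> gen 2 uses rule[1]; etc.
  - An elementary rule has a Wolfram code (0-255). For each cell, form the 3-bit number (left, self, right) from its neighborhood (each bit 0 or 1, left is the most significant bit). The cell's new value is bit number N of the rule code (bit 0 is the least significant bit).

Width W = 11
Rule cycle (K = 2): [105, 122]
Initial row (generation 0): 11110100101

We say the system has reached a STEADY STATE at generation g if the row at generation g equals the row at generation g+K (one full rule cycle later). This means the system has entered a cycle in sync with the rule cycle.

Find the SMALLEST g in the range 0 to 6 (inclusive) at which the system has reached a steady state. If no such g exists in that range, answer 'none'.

Gen 0: 11110100101
Gen 1 (rule 105): 10011000010
Gen 2 (rule 122): 01111100101
Gen 3 (rule 105): 01000100010
Gen 4 (rule 122): 10101010101
Gen 5 (rule 105): 01010101010
Gen 6 (rule 122): 10101010101
Gen 7 (rule 105): 01010101010
Gen 8 (rule 122): 10101010101

Answer: 4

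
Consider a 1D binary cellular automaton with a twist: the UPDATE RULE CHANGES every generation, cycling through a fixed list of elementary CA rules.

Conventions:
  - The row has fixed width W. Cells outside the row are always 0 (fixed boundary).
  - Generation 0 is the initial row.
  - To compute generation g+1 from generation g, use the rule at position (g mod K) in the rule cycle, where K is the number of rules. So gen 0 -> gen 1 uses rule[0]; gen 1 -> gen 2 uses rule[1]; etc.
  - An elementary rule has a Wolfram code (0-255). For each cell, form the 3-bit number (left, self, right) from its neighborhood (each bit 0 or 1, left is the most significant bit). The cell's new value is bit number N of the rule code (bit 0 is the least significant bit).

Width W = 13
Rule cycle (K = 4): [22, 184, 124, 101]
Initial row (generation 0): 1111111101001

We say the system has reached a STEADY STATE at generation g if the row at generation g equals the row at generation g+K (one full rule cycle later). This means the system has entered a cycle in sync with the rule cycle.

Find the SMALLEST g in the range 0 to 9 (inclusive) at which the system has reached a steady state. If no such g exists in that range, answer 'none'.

Gen 0: 1111111101001
Gen 1 (rule 22): 0000000001111
Gen 2 (rule 184): 0000000001110
Gen 3 (rule 124): 0000000001011
Gen 4 (rule 101): 1111111101101
Gen 5 (rule 22): 0000000000001
Gen 6 (rule 184): 0000000000000
Gen 7 (rule 124): 0000000000000
Gen 8 (rule 101): 1111111111111
Gen 9 (rule 22): 0000000000000
Gen 10 (rule 184): 0000000000000
Gen 11 (rule 124): 0000000000000
Gen 12 (rule 101): 1111111111111
Gen 13 (rule 22): 0000000000000

Answer: 6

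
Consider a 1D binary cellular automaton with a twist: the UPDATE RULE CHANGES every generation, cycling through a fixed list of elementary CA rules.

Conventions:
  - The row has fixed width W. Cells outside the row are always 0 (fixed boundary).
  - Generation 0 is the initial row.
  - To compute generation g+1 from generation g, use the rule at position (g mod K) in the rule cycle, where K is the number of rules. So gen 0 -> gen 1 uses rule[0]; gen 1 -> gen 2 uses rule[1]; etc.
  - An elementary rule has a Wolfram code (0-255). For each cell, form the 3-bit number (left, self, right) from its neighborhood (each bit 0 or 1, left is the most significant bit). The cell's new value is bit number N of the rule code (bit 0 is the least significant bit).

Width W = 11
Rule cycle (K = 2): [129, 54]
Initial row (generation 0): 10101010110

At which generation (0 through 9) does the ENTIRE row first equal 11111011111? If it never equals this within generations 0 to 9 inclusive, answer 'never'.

Gen 0: 10101010110
Gen 1 (rule 129): 00000000000
Gen 2 (rule 54): 00000000000
Gen 3 (rule 129): 11111111111
Gen 4 (rule 54): 00000000000
Gen 5 (rule 129): 11111111111
Gen 6 (rule 54): 00000000000
Gen 7 (rule 129): 11111111111
Gen 8 (rule 54): 00000000000
Gen 9 (rule 129): 11111111111

Answer: never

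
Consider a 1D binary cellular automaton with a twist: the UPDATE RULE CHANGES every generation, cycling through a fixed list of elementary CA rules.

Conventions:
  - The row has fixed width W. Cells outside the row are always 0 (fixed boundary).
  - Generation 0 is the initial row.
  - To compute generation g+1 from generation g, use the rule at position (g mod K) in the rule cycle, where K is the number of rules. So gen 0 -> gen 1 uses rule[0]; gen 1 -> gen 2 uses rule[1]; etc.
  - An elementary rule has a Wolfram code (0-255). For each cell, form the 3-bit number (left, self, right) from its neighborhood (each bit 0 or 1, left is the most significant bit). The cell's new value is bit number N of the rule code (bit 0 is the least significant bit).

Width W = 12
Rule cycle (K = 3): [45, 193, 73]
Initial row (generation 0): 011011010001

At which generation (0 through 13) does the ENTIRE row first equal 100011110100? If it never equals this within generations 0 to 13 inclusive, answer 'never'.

Gen 0: 011011010001
Gen 1 (rule 45): 010110110101
Gen 2 (rule 193): 000010010000
Gen 3 (rule 73): 111000000111
Gen 4 (rule 45): 100011110100
Gen 5 (rule 193): 001001110001
Gen 6 (rule 73): 100001010100
Gen 7 (rule 45): 101101111101
Gen 8 (rule 193): 000100111100
Gen 9 (rule 73): 110000100101
Gen 10 (rule 45): 100110100111
Gen 11 (rule 193): 000010000011
Gen 12 (rule 73): 111000111011
Gen 13 (rule 45): 100010100110

Answer: 4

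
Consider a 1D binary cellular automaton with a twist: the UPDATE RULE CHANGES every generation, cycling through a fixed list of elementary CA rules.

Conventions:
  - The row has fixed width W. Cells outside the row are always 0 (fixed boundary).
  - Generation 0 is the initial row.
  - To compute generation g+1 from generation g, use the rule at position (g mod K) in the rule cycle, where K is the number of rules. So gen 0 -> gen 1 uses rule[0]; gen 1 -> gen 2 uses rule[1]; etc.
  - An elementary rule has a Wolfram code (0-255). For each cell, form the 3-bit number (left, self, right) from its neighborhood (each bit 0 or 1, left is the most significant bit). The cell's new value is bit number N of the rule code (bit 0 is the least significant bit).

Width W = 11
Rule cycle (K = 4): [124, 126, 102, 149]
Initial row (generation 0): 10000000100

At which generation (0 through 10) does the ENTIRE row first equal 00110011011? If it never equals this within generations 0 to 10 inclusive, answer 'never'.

Gen 0: 10000000100
Gen 1 (rule 124): 11000000110
Gen 2 (rule 126): 11100001111
Gen 3 (rule 102): 00100010001
Gen 4 (rule 149): 10111011101
Gen 5 (rule 124): 11101110111
Gen 6 (rule 126): 10111011101
Gen 7 (rule 102): 11001100111
Gen 8 (rule 149): 00100010010
Gen 9 (rule 124): 00110011011
Gen 10 (rule 126): 01111111111

Answer: 9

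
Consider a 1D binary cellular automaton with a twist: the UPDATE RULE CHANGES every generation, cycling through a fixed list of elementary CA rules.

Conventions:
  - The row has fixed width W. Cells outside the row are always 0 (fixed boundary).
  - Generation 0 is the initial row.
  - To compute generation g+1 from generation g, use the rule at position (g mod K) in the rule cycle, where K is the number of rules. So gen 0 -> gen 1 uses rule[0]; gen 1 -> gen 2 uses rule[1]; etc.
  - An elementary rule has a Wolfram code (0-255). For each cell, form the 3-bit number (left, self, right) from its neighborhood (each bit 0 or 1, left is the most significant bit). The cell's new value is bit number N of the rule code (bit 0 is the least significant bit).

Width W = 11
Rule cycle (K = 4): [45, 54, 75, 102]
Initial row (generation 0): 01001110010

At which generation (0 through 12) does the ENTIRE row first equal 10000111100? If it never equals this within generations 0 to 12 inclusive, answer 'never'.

Gen 0: 01001110010
Gen 1 (rule 45): 01001000010
Gen 2 (rule 54): 11111100111
Gen 3 (rule 75): 10000101101
Gen 4 (rule 102): 10001110111
Gen 5 (rule 45): 10101001100
Gen 6 (rule 54): 11111110010
Gen 7 (rule 75): 10000010100
Gen 8 (rule 102): 10000111100
Gen 9 (rule 45): 10110100001
Gen 10 (rule 54): 11001110011
Gen 11 (rule 75): 11011010111
Gen 12 (rule 102): 01101111001

Answer: 8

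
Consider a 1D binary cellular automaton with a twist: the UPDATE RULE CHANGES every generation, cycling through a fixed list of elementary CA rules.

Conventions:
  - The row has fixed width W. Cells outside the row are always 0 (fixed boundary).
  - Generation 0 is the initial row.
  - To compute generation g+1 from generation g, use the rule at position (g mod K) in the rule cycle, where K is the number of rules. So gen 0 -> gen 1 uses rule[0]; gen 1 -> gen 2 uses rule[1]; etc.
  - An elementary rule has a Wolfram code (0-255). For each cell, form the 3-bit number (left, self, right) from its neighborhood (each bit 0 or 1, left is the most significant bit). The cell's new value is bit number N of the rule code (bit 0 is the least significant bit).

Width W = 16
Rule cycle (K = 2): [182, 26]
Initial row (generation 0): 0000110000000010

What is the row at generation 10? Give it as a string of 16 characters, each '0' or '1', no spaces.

Gen 0: 0000110000000010
Gen 1 (rule 182): 0001001000000111
Gen 2 (rule 26): 0010110100001100
Gen 3 (rule 182): 0111001110010010
Gen 4 (rule 26): 1100111001101101
Gen 5 (rule 182): 0011010110010011
Gen 6 (rule 26): 0110000101101110
Gen 7 (rule 182): 1001001110010101
Gen 8 (rule 26): 0110111001100000
Gen 9 (rule 182): 1001010110010000
Gen 10 (rule 26): 0110000101101000

Answer: 0110000101101000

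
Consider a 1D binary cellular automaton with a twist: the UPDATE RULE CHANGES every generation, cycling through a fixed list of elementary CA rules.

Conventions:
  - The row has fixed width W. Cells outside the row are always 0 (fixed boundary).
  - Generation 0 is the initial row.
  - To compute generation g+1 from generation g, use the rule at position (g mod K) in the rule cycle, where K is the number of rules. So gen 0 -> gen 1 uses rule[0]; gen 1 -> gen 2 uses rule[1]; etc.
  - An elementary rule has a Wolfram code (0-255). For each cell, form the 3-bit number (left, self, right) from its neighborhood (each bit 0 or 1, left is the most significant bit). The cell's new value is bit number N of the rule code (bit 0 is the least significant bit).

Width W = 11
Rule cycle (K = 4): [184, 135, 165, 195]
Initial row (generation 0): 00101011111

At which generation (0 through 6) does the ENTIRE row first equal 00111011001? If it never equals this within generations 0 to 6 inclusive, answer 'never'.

Gen 0: 00101011111
Gen 1 (rule 184): 00010111110
Gen 2 (rule 135): 11110011100
Gen 3 (rule 165): 01100001001
Gen 4 (rule 195): 10101110010
Gen 5 (rule 184): 01011101001
Gen 6 (rule 135): 11001001011

Answer: never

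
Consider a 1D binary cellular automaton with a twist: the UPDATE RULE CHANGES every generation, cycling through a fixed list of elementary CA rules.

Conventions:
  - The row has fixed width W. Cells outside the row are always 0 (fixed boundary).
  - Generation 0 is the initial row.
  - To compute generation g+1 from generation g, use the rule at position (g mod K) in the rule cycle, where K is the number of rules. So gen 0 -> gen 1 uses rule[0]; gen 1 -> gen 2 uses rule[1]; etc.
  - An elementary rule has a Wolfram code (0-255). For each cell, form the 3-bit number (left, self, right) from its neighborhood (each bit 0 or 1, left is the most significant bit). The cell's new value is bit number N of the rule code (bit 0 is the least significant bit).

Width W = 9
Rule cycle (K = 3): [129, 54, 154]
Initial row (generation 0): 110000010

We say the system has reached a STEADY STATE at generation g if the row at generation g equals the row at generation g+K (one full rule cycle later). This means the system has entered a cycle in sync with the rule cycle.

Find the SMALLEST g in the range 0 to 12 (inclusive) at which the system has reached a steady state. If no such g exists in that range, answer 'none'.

Answer: 5

Derivation:
Gen 0: 110000010
Gen 1 (rule 129): 000111000
Gen 2 (rule 54): 001000100
Gen 3 (rule 154): 010101010
Gen 4 (rule 129): 000000000
Gen 5 (rule 54): 000000000
Gen 6 (rule 154): 000000000
Gen 7 (rule 129): 111111111
Gen 8 (rule 54): 000000000
Gen 9 (rule 154): 000000000
Gen 10 (rule 129): 111111111
Gen 11 (rule 54): 000000000
Gen 12 (rule 154): 000000000
Gen 13 (rule 129): 111111111
Gen 14 (rule 54): 000000000
Gen 15 (rule 154): 000000000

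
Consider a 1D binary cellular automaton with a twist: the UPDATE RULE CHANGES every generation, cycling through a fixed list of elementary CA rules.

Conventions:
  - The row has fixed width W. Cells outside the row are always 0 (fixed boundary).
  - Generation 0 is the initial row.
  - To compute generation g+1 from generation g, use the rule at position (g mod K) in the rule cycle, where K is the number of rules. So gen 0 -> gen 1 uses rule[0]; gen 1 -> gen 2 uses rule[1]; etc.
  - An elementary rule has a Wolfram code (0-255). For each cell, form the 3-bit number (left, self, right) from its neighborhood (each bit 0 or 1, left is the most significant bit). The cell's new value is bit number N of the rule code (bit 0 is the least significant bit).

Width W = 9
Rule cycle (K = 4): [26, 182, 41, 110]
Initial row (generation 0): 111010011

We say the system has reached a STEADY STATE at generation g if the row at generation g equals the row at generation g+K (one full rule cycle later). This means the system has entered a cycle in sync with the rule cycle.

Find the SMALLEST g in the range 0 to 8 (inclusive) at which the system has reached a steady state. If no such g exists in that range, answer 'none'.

Gen 0: 111010011
Gen 1 (rule 26): 100001110
Gen 2 (rule 182): 110010101
Gen 3 (rule 41): 100001010
Gen 4 (rule 110): 100011110
Gen 5 (rule 26): 010110001
Gen 6 (rule 182): 111001011
Gen 7 (rule 41): 100000110
Gen 8 (rule 110): 100001110
Gen 9 (rule 26): 010011001
Gen 10 (rule 182): 111100111
Gen 11 (rule 41): 100000100
Gen 12 (rule 110): 100001100

Answer: none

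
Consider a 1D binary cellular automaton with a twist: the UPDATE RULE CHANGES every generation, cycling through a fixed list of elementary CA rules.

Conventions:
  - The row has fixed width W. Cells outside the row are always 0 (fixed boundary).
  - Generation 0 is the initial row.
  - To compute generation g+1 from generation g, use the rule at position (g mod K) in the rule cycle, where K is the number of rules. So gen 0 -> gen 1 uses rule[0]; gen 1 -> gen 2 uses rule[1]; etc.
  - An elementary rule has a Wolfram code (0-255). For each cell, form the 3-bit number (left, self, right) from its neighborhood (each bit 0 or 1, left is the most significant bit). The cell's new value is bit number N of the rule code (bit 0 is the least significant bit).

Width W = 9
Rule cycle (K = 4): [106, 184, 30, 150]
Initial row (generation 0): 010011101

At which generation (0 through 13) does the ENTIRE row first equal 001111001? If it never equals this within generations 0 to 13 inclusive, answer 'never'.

Answer: never

Derivation:
Gen 0: 010011101
Gen 1 (rule 106): 100110110
Gen 2 (rule 184): 010101101
Gen 3 (rule 30): 110101001
Gen 4 (rule 150): 000101111
Gen 5 (rule 106): 001011001
Gen 6 (rule 184): 000110100
Gen 7 (rule 30): 001100110
Gen 8 (rule 150): 010011001
Gen 9 (rule 106): 100111010
Gen 10 (rule 184): 010110101
Gen 11 (rule 30): 110100101
Gen 12 (rule 150): 000111101
Gen 13 (rule 106): 001100110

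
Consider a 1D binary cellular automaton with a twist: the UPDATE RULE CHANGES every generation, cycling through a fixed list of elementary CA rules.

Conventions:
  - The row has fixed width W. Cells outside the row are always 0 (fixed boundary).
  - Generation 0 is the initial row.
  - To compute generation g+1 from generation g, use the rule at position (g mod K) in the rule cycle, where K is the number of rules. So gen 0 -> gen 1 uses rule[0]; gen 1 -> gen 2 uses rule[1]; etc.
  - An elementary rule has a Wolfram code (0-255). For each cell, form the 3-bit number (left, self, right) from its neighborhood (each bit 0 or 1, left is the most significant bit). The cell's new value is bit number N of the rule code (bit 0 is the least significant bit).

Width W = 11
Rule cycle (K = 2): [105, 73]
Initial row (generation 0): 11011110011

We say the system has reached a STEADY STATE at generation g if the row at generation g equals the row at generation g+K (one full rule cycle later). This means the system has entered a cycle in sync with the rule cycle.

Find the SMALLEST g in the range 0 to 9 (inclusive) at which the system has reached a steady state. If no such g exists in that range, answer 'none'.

Answer: none

Derivation:
Gen 0: 11011110011
Gen 1 (rule 105): 11110010011
Gen 2 (rule 73): 10010000011
Gen 3 (rule 105): 00000111011
Gen 4 (rule 73): 11110101011
Gen 5 (rule 105): 10011010111
Gen 6 (rule 73): 00011000101
Gen 7 (rule 105): 11011010010
Gen 8 (rule 73): 11011000000
Gen 9 (rule 105): 11111011111
Gen 10 (rule 73): 10001010001
Gen 11 (rule 105): 00100100100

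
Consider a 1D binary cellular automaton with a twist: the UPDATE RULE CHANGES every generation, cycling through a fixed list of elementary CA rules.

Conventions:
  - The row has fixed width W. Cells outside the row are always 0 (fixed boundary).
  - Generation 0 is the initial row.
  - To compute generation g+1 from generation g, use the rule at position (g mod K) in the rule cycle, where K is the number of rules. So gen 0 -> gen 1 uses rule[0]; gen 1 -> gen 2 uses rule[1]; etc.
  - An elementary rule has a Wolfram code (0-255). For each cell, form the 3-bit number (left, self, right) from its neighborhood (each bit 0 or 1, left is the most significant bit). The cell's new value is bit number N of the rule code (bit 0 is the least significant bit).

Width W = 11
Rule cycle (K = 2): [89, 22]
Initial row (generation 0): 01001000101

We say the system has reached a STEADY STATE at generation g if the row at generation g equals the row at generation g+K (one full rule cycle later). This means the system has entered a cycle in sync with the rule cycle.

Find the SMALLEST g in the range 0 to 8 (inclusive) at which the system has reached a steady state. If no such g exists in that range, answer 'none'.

Gen 0: 01001000101
Gen 1 (rule 89): 00100110000
Gen 2 (rule 22): 01111001000
Gen 3 (rule 89): 01001100111
Gen 4 (rule 22): 11110011000
Gen 5 (rule 89): 10011011111
Gen 6 (rule 22): 11100000000
Gen 7 (rule 89): 10111111111
Gen 8 (rule 22): 10000000000
Gen 9 (rule 89): 01111111111
Gen 10 (rule 22): 10000000000

Answer: 8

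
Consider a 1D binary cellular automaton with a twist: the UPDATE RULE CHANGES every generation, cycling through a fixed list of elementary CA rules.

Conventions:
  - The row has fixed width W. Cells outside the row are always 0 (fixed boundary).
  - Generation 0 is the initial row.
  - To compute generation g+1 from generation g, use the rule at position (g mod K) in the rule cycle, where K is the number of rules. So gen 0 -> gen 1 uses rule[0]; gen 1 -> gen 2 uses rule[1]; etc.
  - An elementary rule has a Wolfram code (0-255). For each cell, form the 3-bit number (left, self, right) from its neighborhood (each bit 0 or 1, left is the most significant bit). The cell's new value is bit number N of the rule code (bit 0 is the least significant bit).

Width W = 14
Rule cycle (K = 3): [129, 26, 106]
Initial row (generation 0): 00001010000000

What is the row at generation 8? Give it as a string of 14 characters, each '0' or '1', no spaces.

Answer: 00001100100110

Derivation:
Gen 0: 00001010000000
Gen 1 (rule 129): 11100000111111
Gen 2 (rule 26): 10010001100000
Gen 3 (rule 106): 00100011100000
Gen 4 (rule 129): 10001001001111
Gen 5 (rule 26): 01010110111000
Gen 6 (rule 106): 10101111101000
Gen 7 (rule 129): 00000111000011
Gen 8 (rule 26): 00001100100110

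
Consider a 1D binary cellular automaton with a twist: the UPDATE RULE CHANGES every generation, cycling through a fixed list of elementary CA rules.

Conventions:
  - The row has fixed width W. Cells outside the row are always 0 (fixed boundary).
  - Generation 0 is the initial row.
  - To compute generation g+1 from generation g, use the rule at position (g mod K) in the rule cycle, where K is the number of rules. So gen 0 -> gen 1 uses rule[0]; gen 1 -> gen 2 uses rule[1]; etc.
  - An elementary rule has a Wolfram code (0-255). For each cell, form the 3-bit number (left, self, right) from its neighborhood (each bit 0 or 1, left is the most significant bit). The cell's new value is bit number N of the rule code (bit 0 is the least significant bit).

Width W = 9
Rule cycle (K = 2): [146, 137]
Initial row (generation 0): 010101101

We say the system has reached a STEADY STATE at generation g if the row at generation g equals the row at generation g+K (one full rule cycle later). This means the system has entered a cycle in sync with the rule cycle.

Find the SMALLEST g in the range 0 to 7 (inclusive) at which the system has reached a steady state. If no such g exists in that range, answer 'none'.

Answer: none

Derivation:
Gen 0: 010101101
Gen 1 (rule 146): 100000000
Gen 2 (rule 137): 001111111
Gen 3 (rule 146): 010111110
Gen 4 (rule 137): 000111100
Gen 5 (rule 146): 001011010
Gen 6 (rule 137): 100010000
Gen 7 (rule 146): 010101000
Gen 8 (rule 137): 000000011
Gen 9 (rule 146): 000000100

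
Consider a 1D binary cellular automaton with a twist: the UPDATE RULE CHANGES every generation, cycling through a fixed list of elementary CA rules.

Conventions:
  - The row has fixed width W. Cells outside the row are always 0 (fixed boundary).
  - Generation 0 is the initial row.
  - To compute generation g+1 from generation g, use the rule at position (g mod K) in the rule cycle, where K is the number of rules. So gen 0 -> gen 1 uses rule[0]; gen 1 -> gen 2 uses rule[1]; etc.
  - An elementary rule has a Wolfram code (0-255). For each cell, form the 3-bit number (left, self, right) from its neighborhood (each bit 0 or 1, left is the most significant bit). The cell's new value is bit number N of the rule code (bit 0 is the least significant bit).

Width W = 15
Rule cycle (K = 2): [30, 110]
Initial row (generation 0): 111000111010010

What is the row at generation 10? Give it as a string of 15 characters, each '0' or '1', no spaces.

Gen 0: 111000111010010
Gen 1 (rule 30): 100101100011111
Gen 2 (rule 110): 101111100110001
Gen 3 (rule 30): 101000011101011
Gen 4 (rule 110): 111000110111111
Gen 5 (rule 30): 100101100100000
Gen 6 (rule 110): 101111101100000
Gen 7 (rule 30): 101000001010000
Gen 8 (rule 110): 111000011110000
Gen 9 (rule 30): 100100110001000
Gen 10 (rule 110): 101101110011000

Answer: 101101110011000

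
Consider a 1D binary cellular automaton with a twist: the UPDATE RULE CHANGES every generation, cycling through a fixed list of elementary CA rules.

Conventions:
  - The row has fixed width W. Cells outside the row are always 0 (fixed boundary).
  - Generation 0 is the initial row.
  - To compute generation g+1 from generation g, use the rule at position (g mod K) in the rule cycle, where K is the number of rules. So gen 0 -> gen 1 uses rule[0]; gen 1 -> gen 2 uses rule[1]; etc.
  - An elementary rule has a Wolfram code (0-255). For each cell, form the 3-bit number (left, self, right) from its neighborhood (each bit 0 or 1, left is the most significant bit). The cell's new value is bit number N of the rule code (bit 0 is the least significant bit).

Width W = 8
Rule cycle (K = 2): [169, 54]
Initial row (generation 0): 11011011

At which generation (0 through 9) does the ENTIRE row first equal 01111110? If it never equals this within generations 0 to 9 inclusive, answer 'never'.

Gen 0: 11011011
Gen 1 (rule 169): 10110110
Gen 2 (rule 54): 11001001
Gen 3 (rule 169): 10000000
Gen 4 (rule 54): 11000000
Gen 5 (rule 169): 10011111
Gen 6 (rule 54): 11100000
Gen 7 (rule 169): 11001111
Gen 8 (rule 54): 00110000
Gen 9 (rule 169): 10100111

Answer: never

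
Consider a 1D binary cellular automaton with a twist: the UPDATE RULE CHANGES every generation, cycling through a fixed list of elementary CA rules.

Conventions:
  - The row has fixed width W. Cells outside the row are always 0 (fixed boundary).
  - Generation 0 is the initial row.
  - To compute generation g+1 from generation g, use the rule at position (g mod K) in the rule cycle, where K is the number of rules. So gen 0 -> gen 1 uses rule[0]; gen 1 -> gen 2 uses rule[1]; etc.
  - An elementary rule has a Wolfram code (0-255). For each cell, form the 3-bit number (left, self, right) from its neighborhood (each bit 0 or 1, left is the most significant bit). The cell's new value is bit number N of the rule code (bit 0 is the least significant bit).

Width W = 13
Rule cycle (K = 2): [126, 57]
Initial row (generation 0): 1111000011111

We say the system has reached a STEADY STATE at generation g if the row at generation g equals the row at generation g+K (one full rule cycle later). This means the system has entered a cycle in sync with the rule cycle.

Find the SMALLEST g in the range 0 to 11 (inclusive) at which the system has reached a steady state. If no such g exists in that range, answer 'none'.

Answer: none

Derivation:
Gen 0: 1111000011111
Gen 1 (rule 126): 1001100110001
Gen 2 (rule 57): 0101010101100
Gen 3 (rule 126): 1111111111110
Gen 4 (rule 57): 1000000000001
Gen 5 (rule 126): 1100000000011
Gen 6 (rule 57): 1011111111010
Gen 7 (rule 126): 1110000001111
Gen 8 (rule 57): 1001111101000
Gen 9 (rule 126): 1111000111100
Gen 10 (rule 57): 1000110100011
Gen 11 (rule 126): 1101111110111
Gen 12 (rule 57): 1011000001100
Gen 13 (rule 126): 1111100011110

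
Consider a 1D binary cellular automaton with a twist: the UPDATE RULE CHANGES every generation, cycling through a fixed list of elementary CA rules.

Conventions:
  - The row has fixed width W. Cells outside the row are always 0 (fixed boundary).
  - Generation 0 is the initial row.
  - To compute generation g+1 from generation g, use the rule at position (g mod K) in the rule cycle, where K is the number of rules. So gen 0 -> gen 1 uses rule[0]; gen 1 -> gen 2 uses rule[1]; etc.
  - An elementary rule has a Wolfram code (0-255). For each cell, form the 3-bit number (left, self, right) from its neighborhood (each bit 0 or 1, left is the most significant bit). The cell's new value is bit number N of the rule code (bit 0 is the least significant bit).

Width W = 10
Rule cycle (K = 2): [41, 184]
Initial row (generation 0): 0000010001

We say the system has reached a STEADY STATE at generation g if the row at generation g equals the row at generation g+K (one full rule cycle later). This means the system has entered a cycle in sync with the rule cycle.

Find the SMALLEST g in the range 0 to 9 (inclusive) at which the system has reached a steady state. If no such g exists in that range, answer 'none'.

Gen 0: 0000010001
Gen 1 (rule 41): 1111000100
Gen 2 (rule 184): 1110100010
Gen 3 (rule 41): 1001001000
Gen 4 (rule 184): 0100100100
Gen 5 (rule 41): 0000000001
Gen 6 (rule 184): 0000000000
Gen 7 (rule 41): 1111111111
Gen 8 (rule 184): 1111111110
Gen 9 (rule 41): 1000000000
Gen 10 (rule 184): 0100000000
Gen 11 (rule 41): 0001111111

Answer: none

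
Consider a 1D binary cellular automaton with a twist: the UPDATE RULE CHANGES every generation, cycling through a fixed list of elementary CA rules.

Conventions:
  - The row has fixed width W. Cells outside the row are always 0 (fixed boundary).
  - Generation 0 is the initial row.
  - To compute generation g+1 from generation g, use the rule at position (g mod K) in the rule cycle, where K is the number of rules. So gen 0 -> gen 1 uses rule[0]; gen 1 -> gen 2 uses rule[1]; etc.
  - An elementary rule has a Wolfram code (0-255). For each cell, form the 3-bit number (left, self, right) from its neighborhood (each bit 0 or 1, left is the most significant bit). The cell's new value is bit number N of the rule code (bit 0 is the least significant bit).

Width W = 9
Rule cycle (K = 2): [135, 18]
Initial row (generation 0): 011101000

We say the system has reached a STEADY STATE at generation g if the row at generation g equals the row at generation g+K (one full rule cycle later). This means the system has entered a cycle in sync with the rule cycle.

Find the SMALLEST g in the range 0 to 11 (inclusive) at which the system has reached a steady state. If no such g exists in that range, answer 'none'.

Gen 0: 011101000
Gen 1 (rule 135): 101001011
Gen 2 (rule 18): 000110000
Gen 3 (rule 135): 111000111
Gen 4 (rule 18): 000101000
Gen 5 (rule 135): 111101011
Gen 6 (rule 18): 000000000
Gen 7 (rule 135): 111111111
Gen 8 (rule 18): 000000000
Gen 9 (rule 135): 111111111
Gen 10 (rule 18): 000000000
Gen 11 (rule 135): 111111111
Gen 12 (rule 18): 000000000
Gen 13 (rule 135): 111111111

Answer: 6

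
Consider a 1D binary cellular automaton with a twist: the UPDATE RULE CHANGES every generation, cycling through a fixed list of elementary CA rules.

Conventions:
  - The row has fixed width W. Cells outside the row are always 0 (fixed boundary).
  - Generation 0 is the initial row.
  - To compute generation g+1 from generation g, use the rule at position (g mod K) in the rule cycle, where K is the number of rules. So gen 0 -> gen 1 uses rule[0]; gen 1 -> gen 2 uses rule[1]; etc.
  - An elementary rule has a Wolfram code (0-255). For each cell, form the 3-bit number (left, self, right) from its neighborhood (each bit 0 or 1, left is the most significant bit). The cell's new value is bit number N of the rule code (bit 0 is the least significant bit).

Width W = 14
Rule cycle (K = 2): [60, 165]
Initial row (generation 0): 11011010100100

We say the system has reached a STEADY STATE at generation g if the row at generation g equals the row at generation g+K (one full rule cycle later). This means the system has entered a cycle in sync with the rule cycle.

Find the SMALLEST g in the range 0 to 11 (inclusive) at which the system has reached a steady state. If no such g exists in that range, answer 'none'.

Answer: none

Derivation:
Gen 0: 11011010100100
Gen 1 (rule 60): 10110111110110
Gen 2 (rule 165): 11001011101000
Gen 3 (rule 60): 10101110011100
Gen 4 (rule 165): 11110100001001
Gen 5 (rule 60): 10001110001101
Gen 6 (rule 165): 10100100100011
Gen 7 (rule 60): 11110110110010
Gen 8 (rule 165): 01101001000010
Gen 9 (rule 60): 01011101100011
Gen 10 (rule 165): 01101010001000
Gen 11 (rule 60): 01011111001100
Gen 12 (rule 165): 01101110000001
Gen 13 (rule 60): 01011001000001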